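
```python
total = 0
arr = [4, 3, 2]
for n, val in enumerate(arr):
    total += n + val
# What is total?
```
Trace:
  total=0
  total=4, n=0, val=4
  total=8, n=1, val=3
  total=12, n=2, val=2

Final answer: 12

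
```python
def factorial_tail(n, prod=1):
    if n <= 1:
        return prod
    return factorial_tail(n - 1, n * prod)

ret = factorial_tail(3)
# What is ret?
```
Call trace:
factorial_tail(n=3, prod=1)
  factorial_tail(n=2, prod=3)
    factorial_tail(n=1, prod=6)
    -> return 6
  -> return 6
-> return 6

Final answer: 6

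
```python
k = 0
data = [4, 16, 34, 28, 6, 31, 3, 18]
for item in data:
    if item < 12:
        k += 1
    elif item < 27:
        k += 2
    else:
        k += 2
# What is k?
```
Trace:
  k=0
  k=1, item=4
  k=3, item=16
  k=5, item=34
  k=7, item=28
  k=8, item=6
  k=10, item=31
  k=11, item=3
  k=13, item=18

Final answer: 13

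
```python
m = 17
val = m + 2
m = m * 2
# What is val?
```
Trace:
  m=17
  m=17, val=19
  m=34, val=19

Final answer: 19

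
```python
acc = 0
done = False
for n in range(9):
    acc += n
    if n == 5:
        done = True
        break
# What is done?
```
Trace:
  acc=0
  acc=0, done=False
  acc=0, done=False, n=0
  acc=1, done=False, n=1
  acc=3, done=False, n=2
  acc=6, done=False, n=3
  acc=10, done=False, n=4
  acc=15, done=True, n=5

Final answer: True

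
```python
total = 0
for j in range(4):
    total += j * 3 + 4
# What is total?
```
Trace:
  total=0
  total=4, j=0
  total=11, j=1
  total=21, j=2
  total=34, j=3

Final answer: 34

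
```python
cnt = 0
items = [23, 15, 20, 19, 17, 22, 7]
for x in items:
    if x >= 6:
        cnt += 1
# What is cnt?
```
Trace:
  cnt=0
  cnt=1, x=23
  cnt=2, x=15
  cnt=3, x=20
  cnt=4, x=19
  cnt=5, x=17
  cnt=6, x=22
  cnt=7, x=7

Final answer: 7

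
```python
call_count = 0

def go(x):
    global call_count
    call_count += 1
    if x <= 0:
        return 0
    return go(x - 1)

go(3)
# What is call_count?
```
Call trace:
go(x=3)
  go(x=2)
    go(x=1)
      go(x=0)
      -> return 0
    -> return 0
  -> return 0
-> return 0

call_count is incremented once per call. go is entered once for each x = 3, 2, 1, 0 (the x <= 0 call returns without recursing), i.e. 3 + 1 calls.
call_count = 4

Final answer: 4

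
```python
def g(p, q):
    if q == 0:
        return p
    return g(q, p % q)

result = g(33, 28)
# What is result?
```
Call trace:
g(p=33, q=28)
  g(p=28, q=5)
    g(p=5, q=3)
      g(p=3, q=2)
        g(p=2, q=1)
          g(p=1, q=0)
          -> return 1
        -> return 1
      -> return 1
    -> return 1
  -> return 1
-> return 1

Final answer: 1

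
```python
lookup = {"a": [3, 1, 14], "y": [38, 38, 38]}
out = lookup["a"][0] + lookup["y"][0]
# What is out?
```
Trace:
  lookup={'a': [3, 1, 14], 'y': [38, 38, 38]}
  lookup={'a': [3, 1, 14], 'y': [38, 38, 38]}, out=41

Final answer: 41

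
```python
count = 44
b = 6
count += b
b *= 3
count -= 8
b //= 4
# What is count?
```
Trace:
  count=44
  count=44, b=6
  count=50, b=6
  count=50, b=18
  count=42, b=18
  count=42, b=4

Final answer: 42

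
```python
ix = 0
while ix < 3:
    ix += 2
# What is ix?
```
Trace:
  ix=0
  ix=2
  ix=4

Final answer: 4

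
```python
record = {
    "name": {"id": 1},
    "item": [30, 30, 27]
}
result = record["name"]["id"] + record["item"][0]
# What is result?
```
Trace:
  record={'name': {'id': 1}, 'item': [30, 30, 27]}
  record={'name': {'id': 1}, 'item': [30, 30, 27]}, result=31

Final answer: 31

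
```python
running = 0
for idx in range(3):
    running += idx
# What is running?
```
Trace:
  running=0
  running=0, idx=0
  running=1, idx=1
  running=3, idx=2

Final answer: 3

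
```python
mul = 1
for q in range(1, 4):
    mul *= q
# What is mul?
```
Trace:
  mul=1
  mul=1, q=1
  mul=2, q=2
  mul=6, q=3

Final answer: 6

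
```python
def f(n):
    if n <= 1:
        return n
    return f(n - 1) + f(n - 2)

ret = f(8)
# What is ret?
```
Call trace (a repeated sub-call is expanded the first time; later identical calls just restate its return value):
f(n=8)
  f(n=7)
    f(n=6)
      f(n=5)
        f(n=4)
          f(n=3)
            f(n=2)
              f(n=1)
              -> return 1
              f(n=0)
              -> return 0
            -> return 1
            f(n=1)
            -> return 1
          -> return 2
          f(n=2) -> return 1  (same call as traced above)
        -> return 3
        f(n=3) -> return 2  (same call as traced above)
      -> return 5
      f(n=4) -> return 3  (same call as traced above)
    -> return 8
    f(n=5) -> return 5  (same call as traced above)
  -> return 13
  f(n=6) -> return 8  (same call as traced above)
-> return 21

Final answer: 21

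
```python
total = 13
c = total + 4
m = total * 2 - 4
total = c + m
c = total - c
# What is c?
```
Trace:
  total=13
  total=13, c=17
  total=13, c=17, m=22
  total=39, c=17, m=22
  total=39, c=22, m=22

Final answer: 22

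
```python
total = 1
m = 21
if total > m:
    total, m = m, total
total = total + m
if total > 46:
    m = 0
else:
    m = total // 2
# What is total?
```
Trace:
  total=1
  total=1, m=21
  total=1, m=21
  total=22, m=21
  total=22, m=11

Final answer: 22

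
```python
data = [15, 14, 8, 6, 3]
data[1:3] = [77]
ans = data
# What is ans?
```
Trace:
  data=[15, 14, 8, 6, 3]
  data=[15, 77, 6, 3]
  data=[15, 77, 6, 3], ans=[15, 77, 6, 3]

Final answer: [15, 77, 6, 3]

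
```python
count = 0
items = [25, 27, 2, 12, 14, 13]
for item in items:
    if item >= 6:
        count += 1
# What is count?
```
Trace:
  count=0
  count=1, item=25
  count=2, item=27
  count=2, item=2
  count=3, item=12
  count=4, item=14
  count=5, item=13

Final answer: 5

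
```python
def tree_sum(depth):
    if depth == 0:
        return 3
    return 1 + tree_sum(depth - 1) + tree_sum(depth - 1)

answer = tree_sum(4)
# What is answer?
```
Call trace (a repeated sub-call is expanded the first time; later identical calls just restate its return value):
tree_sum(depth=4)
  tree_sum(depth=3)
    tree_sum(depth=2)
      tree_sum(depth=1)
        tree_sum(depth=0)
        -> return 3
        tree_sum(depth=0)
        -> return 3
      -> return 7
      tree_sum(depth=1) -> return 7  (same call as traced above)
    -> return 15
    tree_sum(depth=2) -> return 15  (same call as traced above)
  -> return 31
  tree_sum(depth=3) -> return 31  (same call as traced above)
-> return 63

Final answer: 63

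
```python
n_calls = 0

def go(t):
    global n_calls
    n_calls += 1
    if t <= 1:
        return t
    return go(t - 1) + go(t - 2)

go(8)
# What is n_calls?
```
Call trace (a repeated sub-call is expanded the first time; later identical calls just restate its return value):
go(t=8)
  go(t=7)
    go(t=6)
      go(t=5)
        go(t=4)
          go(t=3)
            go(t=2)
              go(t=1)
              -> return 1
              go(t=0)
              -> return 0
            -> return 1
            go(t=1)
            -> return 1
          -> return 2
          go(t=2) -> return 1  (same call as traced above)
        -> return 3
        go(t=3) -> return 2  (same call as traced above)
      -> return 5
      go(t=4) -> return 3  (same call as traced above)
    -> return 8
    go(t=5) -> return 5  (same call as traced above)
  -> return 13
  go(t=6) -> return 8  (same call as traced above)
-> return 21

n_calls is incremented once per call, so count the calls in each subtree. Let C(t) = number of calls made by go(t).
C(0) = C(1) = 1 (base case, no recursion); C(t) = 1 + C(t - 1) + C(t - 2) otherwise.
C(2) = 1 + C(1) + C(0) = 1 + 1 + 1 = 3
C(3) = 1 + C(2) + C(1) = 1 + 3 + 1 = 5
C(4) = 1 + C(3) + C(2) = 1 + 5 + 3 = 9
C(5) = 1 + C(4) + C(3) = 1 + 9 + 5 = 15
C(6) = 1 + C(5) + C(4) = 1 + 15 + 9 = 25
C(7) = 1 + C(6) + C(5) = 1 + 25 + 15 = 41
C(8) = 1 + C(7) + C(6) = 1 + 41 + 25 = 67
n_calls = C(8) = 67

Final answer: 67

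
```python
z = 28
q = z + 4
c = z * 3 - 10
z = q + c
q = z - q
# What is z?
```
Trace:
  z=28
  z=28, q=32
  z=28, q=32, c=74
  z=106, q=32, c=74
  z=106, q=74, c=74

Final answer: 106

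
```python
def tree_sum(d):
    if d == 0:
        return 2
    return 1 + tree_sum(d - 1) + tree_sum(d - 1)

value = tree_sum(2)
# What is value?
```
Call trace (a repeated sub-call is expanded the first time; later identical calls just restate its return value):
tree_sum(d=2)
  tree_sum(d=1)
    tree_sum(d=0)
    -> return 2
    tree_sum(d=0)
    -> return 2
  -> return 5
  tree_sum(d=1) -> return 5  (same call as traced above)
-> return 11

Final answer: 11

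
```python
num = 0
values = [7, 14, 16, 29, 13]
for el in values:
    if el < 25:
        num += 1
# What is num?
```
Trace:
  num=0
  num=1, el=7
  num=2, el=14
  num=3, el=16
  num=3, el=29
  num=4, el=13

Final answer: 4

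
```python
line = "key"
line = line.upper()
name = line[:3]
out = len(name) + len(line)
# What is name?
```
Trace:
  line='key'
  line='KEY'
  line='KEY', name='KEY'
  line='KEY', name='KEY', out=6

Final answer: 'KEY'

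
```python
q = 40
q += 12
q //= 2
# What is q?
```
Trace:
  q=40
  q=52
  q=26

Final answer: 26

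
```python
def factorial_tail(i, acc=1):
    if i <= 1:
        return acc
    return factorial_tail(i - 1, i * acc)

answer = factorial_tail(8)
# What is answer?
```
Call trace:
factorial_tail(i=8, acc=1)
  factorial_tail(i=7, acc=8)
    factorial_tail(i=6, acc=56)
      factorial_tail(i=5, acc=336)
        factorial_tail(i=4, acc=1680)
          factorial_tail(i=3, acc=6720)
            factorial_tail(i=2, acc=20160)
              factorial_tail(i=1, acc=40320)
              -> return 40320
            -> return 40320
          -> return 40320
        -> return 40320
      -> return 40320
    -> return 40320
  -> return 40320
-> return 40320

Final answer: 40320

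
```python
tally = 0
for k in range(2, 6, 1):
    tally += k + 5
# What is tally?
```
Trace:
  tally=0
  tally=7, k=2
  tally=15, k=3
  tally=24, k=4
  tally=34, k=5

Final answer: 34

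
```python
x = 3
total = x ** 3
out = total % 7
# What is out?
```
Trace:
  x=3
  x=3, total=27
  x=3, total=27, out=6

Final answer: 6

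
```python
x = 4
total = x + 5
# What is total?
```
Trace:
  x=4
  x=4, total=9

Final answer: 9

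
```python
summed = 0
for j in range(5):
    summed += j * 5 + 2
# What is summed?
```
Trace:
  summed=0
  summed=2, j=0
  summed=9, j=1
  summed=21, j=2
  summed=38, j=3
  summed=60, j=4

Final answer: 60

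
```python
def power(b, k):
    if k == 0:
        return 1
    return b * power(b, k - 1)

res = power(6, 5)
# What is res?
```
Call trace:
power(b=6, k=5)
  power(b=6, k=4)
    power(b=6, k=3)
      power(b=6, k=2)
        power(b=6, k=1)
          power(b=6, k=0)
          -> return 1
        -> return 6
      -> return 36
    -> return 216
  -> return 1296
-> return 7776

Final answer: 7776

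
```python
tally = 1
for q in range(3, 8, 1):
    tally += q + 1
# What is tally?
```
Trace:
  tally=1
  tally=5, q=3
  tally=10, q=4
  tally=16, q=5
  tally=23, q=6
  tally=31, q=7

Final answer: 31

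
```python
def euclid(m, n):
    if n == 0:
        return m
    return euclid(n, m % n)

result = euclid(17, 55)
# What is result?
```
Call trace:
euclid(m=17, n=55)
  euclid(m=55, n=17)
    euclid(m=17, n=4)
      euclid(m=4, n=1)
        euclid(m=1, n=0)
        -> return 1
      -> return 1
    -> return 1
  -> return 1
-> return 1

Final answer: 1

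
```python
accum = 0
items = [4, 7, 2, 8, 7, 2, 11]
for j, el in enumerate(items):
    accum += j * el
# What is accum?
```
Trace:
  accum=0
  accum=0, j=0, el=4
  accum=7, j=1, el=7
  accum=11, j=2, el=2
  accum=35, j=3, el=8
  accum=63, j=4, el=7
  accum=73, j=5, el=2
  accum=139, j=6, el=11

Final answer: 139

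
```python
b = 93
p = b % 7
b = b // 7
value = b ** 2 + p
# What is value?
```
Trace:
  b=93
  b=93, p=2
  b=13, p=2
  b=13, p=2, value=171

Final answer: 171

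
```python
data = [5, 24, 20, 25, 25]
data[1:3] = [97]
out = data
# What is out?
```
Trace:
  data=[5, 24, 20, 25, 25]
  data=[5, 97, 25, 25]
  data=[5, 97, 25, 25], out=[5, 97, 25, 25]

Final answer: [5, 97, 25, 25]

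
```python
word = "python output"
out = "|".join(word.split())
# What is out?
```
Trace:
  word='python output'
  word='python output', out='python|output'

Final answer: 'python|output'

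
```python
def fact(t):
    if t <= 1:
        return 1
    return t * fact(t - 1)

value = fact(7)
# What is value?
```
Call trace:
fact(t=7)
  fact(t=6)
    fact(t=5)
      fact(t=4)
        fact(t=3)
          fact(t=2)
            fact(t=1)
            -> return 1
          -> return 2
        -> return 6
      -> return 24
    -> return 120
  -> return 720
-> return 5040

Final answer: 5040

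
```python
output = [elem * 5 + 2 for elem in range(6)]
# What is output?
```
Trace:
  elem=0
  elem=1
  elem=2
  elem=3
  elem=4
  elem=5
  output=[2, 7, 12, 17, 22, 27]

Final answer: [2, 7, 12, 17, 22, 27]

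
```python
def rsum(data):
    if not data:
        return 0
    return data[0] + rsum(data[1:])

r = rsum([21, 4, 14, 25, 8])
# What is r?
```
Call trace:
rsum(data=[21, 4, 14, 25, 8])
  rsum(data=[4, 14, 25, 8])
    rsum(data=[14, 25, 8])
      rsum(data=[25, 8])
        rsum(data=[8])
          rsum(data=[])
          -> return 0
        -> return 8
      -> return 33
    -> return 47
  -> return 51
-> return 72

Final answer: 72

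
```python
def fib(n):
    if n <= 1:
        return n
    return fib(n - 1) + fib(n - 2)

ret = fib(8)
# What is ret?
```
Call trace (a repeated sub-call is expanded the first time; later identical calls just restate its return value):
fib(n=8)
  fib(n=7)
    fib(n=6)
      fib(n=5)
        fib(n=4)
          fib(n=3)
            fib(n=2)
              fib(n=1)
              -> return 1
              fib(n=0)
              -> return 0
            -> return 1
            fib(n=1)
            -> return 1
          -> return 2
          fib(n=2) -> return 1  (same call as traced above)
        -> return 3
        fib(n=3) -> return 2  (same call as traced above)
      -> return 5
      fib(n=4) -> return 3  (same call as traced above)
    -> return 8
    fib(n=5) -> return 5  (same call as traced above)
  -> return 13
  fib(n=6) -> return 8  (same call as traced above)
-> return 21

Final answer: 21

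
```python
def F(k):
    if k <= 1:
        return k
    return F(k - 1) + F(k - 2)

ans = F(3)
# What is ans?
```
Call trace:
F(k=3)
  F(k=2)
    F(k=1)
    -> return 1
    F(k=0)
    -> return 0
  -> return 1
  F(k=1)
  -> return 1
-> return 2

Final answer: 2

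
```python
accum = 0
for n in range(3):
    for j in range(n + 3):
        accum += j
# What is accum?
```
Trace:
  accum=0
  accum=0, n=0, j=0
  accum=1, n=0, j=1
  accum=3, n=0, j=2
  accum=3, n=1, j=0
  accum=4, n=1, j=1
  accum=6, n=1, j=2
  accum=9, n=1, j=3
  accum=9, n=2, j=0
  accum=10, n=2, j=1
  accum=12, n=2, j=2
  accum=15, n=2, j=3
  accum=19, n=2, j=4

Final answer: 19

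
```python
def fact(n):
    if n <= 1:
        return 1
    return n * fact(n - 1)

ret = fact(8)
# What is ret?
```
Call trace:
fact(n=8)
  fact(n=7)
    fact(n=6)
      fact(n=5)
        fact(n=4)
          fact(n=3)
            fact(n=2)
              fact(n=1)
              -> return 1
            -> return 2
          -> return 6
        -> return 24
      -> return 120
    -> return 720
  -> return 5040
-> return 40320

Final answer: 40320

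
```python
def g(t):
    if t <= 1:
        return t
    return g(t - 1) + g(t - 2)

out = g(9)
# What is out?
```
Call trace (a repeated sub-call is expanded the first time; later identical calls just restate its return value):
g(t=9)
  g(t=8)
    g(t=7)
      g(t=6)
        g(t=5)
          g(t=4)
            g(t=3)
              g(t=2)
                g(t=1)
                -> return 1
                g(t=0)
                -> return 0
              -> return 1
              g(t=1)
              -> return 1
            -> return 2
            g(t=2) -> return 1  (same call as traced above)
          -> return 3
          g(t=3) -> return 2  (same call as traced above)
        -> return 5
        g(t=4) -> return 3  (same call as traced above)
      -> return 8
      g(t=5) -> return 5  (same call as traced above)
    -> return 13
    g(t=6) -> return 8  (same call as traced above)
  -> return 21
  g(t=7) -> return 13  (same call as traced above)
-> return 34

Final answer: 34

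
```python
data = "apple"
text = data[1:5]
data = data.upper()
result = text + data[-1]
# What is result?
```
Trace:
  data='apple'
  data='apple', text='pple'
  data='APPLE', text='pple'
  data='APPLE', text='pple', result='ppleE'

Final answer: 'ppleE'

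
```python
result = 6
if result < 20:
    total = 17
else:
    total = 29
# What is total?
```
Trace:
  result=6
  result=6, total=17

Final answer: 17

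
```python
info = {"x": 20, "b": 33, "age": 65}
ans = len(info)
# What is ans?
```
Trace:
  info={'x': 20, 'b': 33, 'age': 65}
  info={'x': 20, 'b': 33, 'age': 65}, ans=3

Final answer: 3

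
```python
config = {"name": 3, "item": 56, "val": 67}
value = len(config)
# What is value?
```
Trace:
  config={'name': 3, 'item': 56, 'val': 67}
  config={'name': 3, 'item': 56, 'val': 67}, value=3

Final answer: 3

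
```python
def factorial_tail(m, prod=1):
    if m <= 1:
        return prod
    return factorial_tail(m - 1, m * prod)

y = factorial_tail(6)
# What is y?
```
Call trace:
factorial_tail(m=6, prod=1)
  factorial_tail(m=5, prod=6)
    factorial_tail(m=4, prod=30)
      factorial_tail(m=3, prod=120)
        factorial_tail(m=2, prod=360)
          factorial_tail(m=1, prod=720)
          -> return 720
        -> return 720
      -> return 720
    -> return 720
  -> return 720
-> return 720

Final answer: 720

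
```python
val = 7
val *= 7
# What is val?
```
Trace:
  val=7
  val=49

Final answer: 49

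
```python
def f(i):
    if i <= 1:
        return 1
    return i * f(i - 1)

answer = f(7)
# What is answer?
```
Call trace:
f(i=7)
  f(i=6)
    f(i=5)
      f(i=4)
        f(i=3)
          f(i=2)
            f(i=1)
            -> return 1
          -> return 2
        -> return 6
      -> return 24
    -> return 120
  -> return 720
-> return 5040

Final answer: 5040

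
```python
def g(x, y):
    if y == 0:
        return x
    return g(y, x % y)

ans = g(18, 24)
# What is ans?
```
Call trace:
g(x=18, y=24)
  g(x=24, y=18)
    g(x=18, y=6)
      g(x=6, y=0)
      -> return 6
    -> return 6
  -> return 6
-> return 6

Final answer: 6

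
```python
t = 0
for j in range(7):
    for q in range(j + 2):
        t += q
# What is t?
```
Trace:
  t=0
  t=0, j=0, q=0
  t=1, j=0, q=1
  t=1, j=1, q=0
  t=2, j=1, q=1
  t=4, j=1, q=2
  t=4, j=2, q=0
  t=5, j=2, q=1
  t=7, j=2, q=2
  t=10, j=2, q=3
  t=10, j=3, q=0
  t=11, j=3, q=1
  t=13, j=3, q=2
  t=16, j=3, q=3
  t=20, j=3, q=4
  t=20, j=4, q=0
  t=21, j=4, q=1
  t=23, j=4, q=2
  t=26, j=4, q=3
  t=30, j=4, q=4
  t=35, j=4, q=5
  t=35, j=5, q=0
  t=36, j=5, q=1
  t=38, j=5, q=2
  t=41, j=5, q=3
  t=45, j=5, q=4
  t=50, j=5, q=5
  t=56, j=5, q=6
  t=56, j=6, q=0
  t=57, j=6, q=1
  t=59, j=6, q=2
  t=62, j=6, q=3
  t=66, j=6, q=4
  t=71, j=6, q=5
  t=77, j=6, q=6
  t=84, j=6, q=7

Final answer: 84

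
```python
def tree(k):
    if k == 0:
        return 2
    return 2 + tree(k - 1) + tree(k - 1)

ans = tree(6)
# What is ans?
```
Call trace (a repeated sub-call is expanded the first time; later identical calls just restate its return value):
tree(k=6)
  tree(k=5)
    tree(k=4)
      tree(k=3)
        tree(k=2)
          tree(k=1)
            tree(k=0)
            -> return 2
            tree(k=0)
            -> return 2
          -> return 6
          tree(k=1) -> return 6  (same call as traced above)
        -> return 14
        tree(k=2) -> return 14  (same call as traced above)
      -> return 30
      tree(k=3) -> return 30  (same call as traced above)
    -> return 62
    tree(k=4) -> return 62  (same call as traced above)
  -> return 126
  tree(k=5) -> return 126  (same call as traced above)
-> return 254

Final answer: 254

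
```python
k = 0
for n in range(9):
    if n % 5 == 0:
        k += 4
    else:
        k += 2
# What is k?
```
Trace:
  k=0
  k=4, n=0
  k=6, n=1
  k=8, n=2
  k=10, n=3
  k=12, n=4
  k=16, n=5
  k=18, n=6
  k=20, n=7
  k=22, n=8

Final answer: 22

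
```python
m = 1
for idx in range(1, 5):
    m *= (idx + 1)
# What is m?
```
Trace:
  m=1
  m=2, idx=1
  m=6, idx=2
  m=24, idx=3
  m=120, idx=4

Final answer: 120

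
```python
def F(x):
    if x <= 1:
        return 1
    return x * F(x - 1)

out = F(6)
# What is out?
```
Call trace:
F(x=6)
  F(x=5)
    F(x=4)
      F(x=3)
        F(x=2)
          F(x=1)
          -> return 1
        -> return 2
      -> return 6
    -> return 24
  -> return 120
-> return 720

Final answer: 720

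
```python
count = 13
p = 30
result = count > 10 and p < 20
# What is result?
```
Trace:
  count=13
  count=13, p=30
  count=13, p=30, result=False

Final answer: False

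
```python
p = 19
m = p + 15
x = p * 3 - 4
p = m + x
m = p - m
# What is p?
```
Trace:
  p=19
  p=19, m=34
  p=19, m=34, x=53
  p=87, m=34, x=53
  p=87, m=53, x=53

Final answer: 87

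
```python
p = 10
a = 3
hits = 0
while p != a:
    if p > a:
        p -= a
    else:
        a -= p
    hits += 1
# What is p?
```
Trace:
  p=10
  p=10, a=3
  p=10, a=3, hits=0
  p=7, a=3, hits=1
  p=4, a=3, hits=2
  p=1, a=3, hits=3
  p=1, a=2, hits=4
  p=1, a=1, hits=5

Final answer: 1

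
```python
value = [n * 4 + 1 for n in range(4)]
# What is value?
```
Trace:
  n=0
  n=1
  n=2
  n=3
  value=[1, 5, 9, 13]

Final answer: [1, 5, 9, 13]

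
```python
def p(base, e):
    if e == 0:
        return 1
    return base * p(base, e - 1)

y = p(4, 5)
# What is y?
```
Call trace:
p(base=4, e=5)
  p(base=4, e=4)
    p(base=4, e=3)
      p(base=4, e=2)
        p(base=4, e=1)
          p(base=4, e=0)
          -> return 1
        -> return 4
      -> return 16
    -> return 64
  -> return 256
-> return 1024

Final answer: 1024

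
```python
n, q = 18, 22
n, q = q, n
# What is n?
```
Trace:
  n=18, q=22
  n=22, q=18

Final answer: 22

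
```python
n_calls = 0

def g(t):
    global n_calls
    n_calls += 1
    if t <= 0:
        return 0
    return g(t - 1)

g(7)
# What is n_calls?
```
Call trace:
g(t=7)
  g(t=6)
    g(t=5)
      g(t=4)
        g(t=3)
          g(t=2)
            g(t=1)
              g(t=0)
              -> return 0
            -> return 0
          -> return 0
        -> return 0
      -> return 0
    -> return 0
  -> return 0
-> return 0

n_calls is incremented once per call. g is entered once for each t = 7, 6, 5, 4, 3, 2, 1, 0 (the t <= 0 call returns without recursing), i.e. 7 + 1 calls.
n_calls = 8

Final answer: 8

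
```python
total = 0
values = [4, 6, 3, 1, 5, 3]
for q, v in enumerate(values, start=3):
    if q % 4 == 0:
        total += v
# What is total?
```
Trace:
  total=0
  total=0, q=3, v=4
  total=6, q=4, v=6
  total=6, q=5, v=3
  total=6, q=6, v=1
  total=6, q=7, v=5
  total=9, q=8, v=3

Final answer: 9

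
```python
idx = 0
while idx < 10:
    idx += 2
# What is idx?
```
Trace:
  idx=0
  idx=2
  idx=4
  idx=6
  idx=8
  idx=10

Final answer: 10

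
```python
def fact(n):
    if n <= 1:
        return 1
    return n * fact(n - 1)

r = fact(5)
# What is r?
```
Call trace:
fact(n=5)
  fact(n=4)
    fact(n=3)
      fact(n=2)
        fact(n=1)
        -> return 1
      -> return 2
    -> return 6
  -> return 24
-> return 120

Final answer: 120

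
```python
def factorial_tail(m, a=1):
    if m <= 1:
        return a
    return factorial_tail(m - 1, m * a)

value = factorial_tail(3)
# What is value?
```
Call trace:
factorial_tail(m=3, a=1)
  factorial_tail(m=2, a=3)
    factorial_tail(m=1, a=6)
    -> return 6
  -> return 6
-> return 6

Final answer: 6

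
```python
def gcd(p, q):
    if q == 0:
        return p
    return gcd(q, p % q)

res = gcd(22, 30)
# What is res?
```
Call trace:
gcd(p=22, q=30)
  gcd(p=30, q=22)
    gcd(p=22, q=8)
      gcd(p=8, q=6)
        gcd(p=6, q=2)
          gcd(p=2, q=0)
          -> return 2
        -> return 2
      -> return 2
    -> return 2
  -> return 2
-> return 2

Final answer: 2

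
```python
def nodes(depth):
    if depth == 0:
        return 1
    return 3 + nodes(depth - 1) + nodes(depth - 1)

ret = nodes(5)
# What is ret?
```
Call trace (a repeated sub-call is expanded the first time; later identical calls just restate its return value):
nodes(depth=5)
  nodes(depth=4)
    nodes(depth=3)
      nodes(depth=2)
        nodes(depth=1)
          nodes(depth=0)
          -> return 1
          nodes(depth=0)
          -> return 1
        -> return 5
        nodes(depth=1) -> return 5  (same call as traced above)
      -> return 13
      nodes(depth=2) -> return 13  (same call as traced above)
    -> return 29
    nodes(depth=3) -> return 29  (same call as traced above)
  -> return 61
  nodes(depth=4) -> return 61  (same call as traced above)
-> return 125

Final answer: 125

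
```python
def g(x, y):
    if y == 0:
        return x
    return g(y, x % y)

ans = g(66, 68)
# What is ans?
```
Call trace:
g(x=66, y=68)
  g(x=68, y=66)
    g(x=66, y=2)
      g(x=2, y=0)
      -> return 2
    -> return 2
  -> return 2
-> return 2

Final answer: 2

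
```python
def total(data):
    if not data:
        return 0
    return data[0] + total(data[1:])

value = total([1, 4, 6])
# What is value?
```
Call trace:
total(data=[1, 4, 6])
  total(data=[4, 6])
    total(data=[6])
      total(data=[])
      -> return 0
    -> return 6
  -> return 10
-> return 11

Final answer: 11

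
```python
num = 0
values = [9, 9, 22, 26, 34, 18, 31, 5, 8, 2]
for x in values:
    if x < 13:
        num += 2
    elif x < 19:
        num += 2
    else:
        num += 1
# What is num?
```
Trace:
  num=0
  num=2, x=9
  num=4, x=9
  num=5, x=22
  num=6, x=26
  num=7, x=34
  num=9, x=18
  num=10, x=31
  num=12, x=5
  num=14, x=8
  num=16, x=2

Final answer: 16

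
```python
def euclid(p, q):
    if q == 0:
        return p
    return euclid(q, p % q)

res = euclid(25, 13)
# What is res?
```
Call trace:
euclid(p=25, q=13)
  euclid(p=13, q=12)
    euclid(p=12, q=1)
      euclid(p=1, q=0)
      -> return 1
    -> return 1
  -> return 1
-> return 1

Final answer: 1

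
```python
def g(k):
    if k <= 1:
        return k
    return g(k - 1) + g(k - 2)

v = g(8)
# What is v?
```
Call trace (a repeated sub-call is expanded the first time; later identical calls just restate its return value):
g(k=8)
  g(k=7)
    g(k=6)
      g(k=5)
        g(k=4)
          g(k=3)
            g(k=2)
              g(k=1)
              -> return 1
              g(k=0)
              -> return 0
            -> return 1
            g(k=1)
            -> return 1
          -> return 2
          g(k=2) -> return 1  (same call as traced above)
        -> return 3
        g(k=3) -> return 2  (same call as traced above)
      -> return 5
      g(k=4) -> return 3  (same call as traced above)
    -> return 8
    g(k=5) -> return 5  (same call as traced above)
  -> return 13
  g(k=6) -> return 8  (same call as traced above)
-> return 21

Final answer: 21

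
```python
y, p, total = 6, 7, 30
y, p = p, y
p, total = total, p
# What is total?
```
Trace:
  y=6, p=7, total=30
  y=7, p=6, total=30
  y=7, p=30, total=6

Final answer: 6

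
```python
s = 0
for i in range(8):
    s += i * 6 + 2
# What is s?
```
Trace:
  s=0
  s=2, i=0
  s=10, i=1
  s=24, i=2
  s=44, i=3
  s=70, i=4
  s=102, i=5
  s=140, i=6
  s=184, i=7

Final answer: 184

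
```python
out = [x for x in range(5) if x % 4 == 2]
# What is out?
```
Trace:
  x=0
  x=1
  x=2
  x=3
  x=4
  out=[2]

Final answer: [2]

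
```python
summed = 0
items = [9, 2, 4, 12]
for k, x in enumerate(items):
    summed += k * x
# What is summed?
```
Trace:
  summed=0
  summed=0, k=0, x=9
  summed=2, k=1, x=2
  summed=10, k=2, x=4
  summed=46, k=3, x=12

Final answer: 46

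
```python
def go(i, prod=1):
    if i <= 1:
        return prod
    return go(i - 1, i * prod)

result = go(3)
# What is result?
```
Call trace:
go(i=3, prod=1)
  go(i=2, prod=3)
    go(i=1, prod=6)
    -> return 6
  -> return 6
-> return 6

Final answer: 6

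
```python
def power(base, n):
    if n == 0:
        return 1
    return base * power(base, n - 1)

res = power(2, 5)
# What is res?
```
Call trace:
power(base=2, n=5)
  power(base=2, n=4)
    power(base=2, n=3)
      power(base=2, n=2)
        power(base=2, n=1)
          power(base=2, n=0)
          -> return 1
        -> return 2
      -> return 4
    -> return 8
  -> return 16
-> return 32

Final answer: 32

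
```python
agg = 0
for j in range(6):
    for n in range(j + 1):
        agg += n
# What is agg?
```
Trace:
  agg=0
  agg=0, j=0, n=0
  agg=0, j=1, n=0
  agg=1, j=1, n=1
  agg=1, j=2, n=0
  agg=2, j=2, n=1
  agg=4, j=2, n=2
  agg=4, j=3, n=0
  agg=5, j=3, n=1
  agg=7, j=3, n=2
  agg=10, j=3, n=3
  agg=10, j=4, n=0
  agg=11, j=4, n=1
  agg=13, j=4, n=2
  agg=16, j=4, n=3
  agg=20, j=4, n=4
  agg=20, j=5, n=0
  agg=21, j=5, n=1
  agg=23, j=5, n=2
  agg=26, j=5, n=3
  agg=30, j=5, n=4
  agg=35, j=5, n=5

Final answer: 35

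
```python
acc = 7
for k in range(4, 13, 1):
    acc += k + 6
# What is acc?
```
Trace:
  acc=7
  acc=17, k=4
  acc=28, k=5
  acc=40, k=6
  acc=53, k=7
  acc=67, k=8
  acc=82, k=9
  acc=98, k=10
  acc=115, k=11
  acc=133, k=12

Final answer: 133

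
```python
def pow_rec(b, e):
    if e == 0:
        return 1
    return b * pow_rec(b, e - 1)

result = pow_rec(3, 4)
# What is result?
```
Call trace:
pow_rec(b=3, e=4)
  pow_rec(b=3, e=3)
    pow_rec(b=3, e=2)
      pow_rec(b=3, e=1)
        pow_rec(b=3, e=0)
        -> return 1
      -> return 3
    -> return 9
  -> return 27
-> return 81

Final answer: 81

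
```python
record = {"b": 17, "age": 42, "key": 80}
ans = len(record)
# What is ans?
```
Trace:
  record={'b': 17, 'age': 42, 'key': 80}
  record={'b': 17, 'age': 42, 'key': 80}, ans=3

Final answer: 3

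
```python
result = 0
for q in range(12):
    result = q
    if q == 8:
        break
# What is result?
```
Trace:
  result=0
  result=0, q=0
  result=1, q=1
  result=2, q=2
  result=3, q=3
  result=4, q=4
  result=5, q=5
  result=6, q=6
  result=7, q=7
  result=8, q=8

Final answer: 8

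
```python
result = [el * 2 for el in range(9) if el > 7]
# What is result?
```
Trace:
  el=0
  el=1
  el=2
  el=3
  el=4
  el=5
  el=6
  el=7
  el=8
  result=[16]

Final answer: [16]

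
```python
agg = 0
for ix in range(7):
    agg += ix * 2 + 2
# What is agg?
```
Trace:
  agg=0
  agg=2, ix=0
  agg=6, ix=1
  agg=12, ix=2
  agg=20, ix=3
  agg=30, ix=4
  agg=42, ix=5
  agg=56, ix=6

Final answer: 56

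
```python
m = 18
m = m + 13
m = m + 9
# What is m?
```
Trace:
  m=18
  m=31
  m=40

Final answer: 40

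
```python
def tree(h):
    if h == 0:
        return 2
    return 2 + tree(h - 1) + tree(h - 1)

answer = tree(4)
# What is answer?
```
Call trace (a repeated sub-call is expanded the first time; later identical calls just restate its return value):
tree(h=4)
  tree(h=3)
    tree(h=2)
      tree(h=1)
        tree(h=0)
        -> return 2
        tree(h=0)
        -> return 2
      -> return 6
      tree(h=1) -> return 6  (same call as traced above)
    -> return 14
    tree(h=2) -> return 14  (same call as traced above)
  -> return 30
  tree(h=3) -> return 30  (same call as traced above)
-> return 62

Final answer: 62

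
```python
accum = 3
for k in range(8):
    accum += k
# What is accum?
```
Trace:
  accum=3
  accum=3, k=0
  accum=4, k=1
  accum=6, k=2
  accum=9, k=3
  accum=13, k=4
  accum=18, k=5
  accum=24, k=6
  accum=31, k=7

Final answer: 31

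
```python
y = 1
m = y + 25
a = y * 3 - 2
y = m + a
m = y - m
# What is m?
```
Trace:
  y=1
  y=1, m=26
  y=1, m=26, a=1
  y=27, m=26, a=1
  y=27, m=1, a=1

Final answer: 1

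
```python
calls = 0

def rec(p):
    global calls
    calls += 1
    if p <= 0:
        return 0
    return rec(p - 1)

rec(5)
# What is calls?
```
Call trace:
rec(p=5)
  rec(p=4)
    rec(p=3)
      rec(p=2)
        rec(p=1)
          rec(p=0)
          -> return 0
        -> return 0
      -> return 0
    -> return 0
  -> return 0
-> return 0

calls is incremented once per call. rec is entered once for each p = 5, 4, 3, 2, 1, 0 (the p <= 0 call returns without recursing), i.e. 5 + 1 calls.
calls = 6

Final answer: 6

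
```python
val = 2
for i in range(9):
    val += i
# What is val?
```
Trace:
  val=2
  val=2, i=0
  val=3, i=1
  val=5, i=2
  val=8, i=3
  val=12, i=4
  val=17, i=5
  val=23, i=6
  val=30, i=7
  val=38, i=8

Final answer: 38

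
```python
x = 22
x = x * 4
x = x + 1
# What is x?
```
Trace:
  x=22
  x=88
  x=89

Final answer: 89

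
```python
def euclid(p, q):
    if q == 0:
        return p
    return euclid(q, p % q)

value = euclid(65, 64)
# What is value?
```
Call trace:
euclid(p=65, q=64)
  euclid(p=64, q=1)
    euclid(p=1, q=0)
    -> return 1
  -> return 1
-> return 1

Final answer: 1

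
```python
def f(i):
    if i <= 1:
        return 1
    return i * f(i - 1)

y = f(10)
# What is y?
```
Call trace:
f(i=10)
  f(i=9)
    f(i=8)
      f(i=7)
        f(i=6)
          f(i=5)
            f(i=4)
              f(i=3)
                f(i=2)
                  f(i=1)
                  -> return 1
                -> return 2
              -> return 6
            -> return 24
          -> return 120
        -> return 720
      -> return 5040
    -> return 40320
  -> return 362880
-> return 3628800

Final answer: 3628800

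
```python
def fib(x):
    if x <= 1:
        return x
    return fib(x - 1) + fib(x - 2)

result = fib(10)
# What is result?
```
Call trace (a repeated sub-call is expanded the first time; later identical calls just restate its return value):
fib(x=10)
  fib(x=9)
    fib(x=8)
      fib(x=7)
        fib(x=6)
          fib(x=5)
            fib(x=4)
              fib(x=3)
                fib(x=2)
                  fib(x=1)
                  -> return 1
                  fib(x=0)
                  -> return 0
                -> return 1
                fib(x=1)
                -> return 1
              -> return 2
              fib(x=2) -> return 1  (same call as traced above)
            -> return 3
            fib(x=3) -> return 2  (same call as traced above)
          -> return 5
          fib(x=4) -> return 3  (same call as traced above)
        -> return 8
        fib(x=5) -> return 5  (same call as traced above)
      -> return 13
      fib(x=6) -> return 8  (same call as traced above)
    -> return 21
    fib(x=7) -> return 13  (same call as traced above)
  -> return 34
  fib(x=8) -> return 21  (same call as traced above)
-> return 55

Final answer: 55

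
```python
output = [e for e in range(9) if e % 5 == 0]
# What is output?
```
Trace:
  e=0
  e=1
  e=2
  e=3
  e=4
  e=5
  e=6
  e=7
  e=8
  output=[0, 5]

Final answer: [0, 5]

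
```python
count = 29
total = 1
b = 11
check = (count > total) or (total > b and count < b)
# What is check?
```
Trace:
  count=29
  count=29, total=1
  count=29, total=1, b=11
  count=29, total=1, b=11, check=True

Final answer: True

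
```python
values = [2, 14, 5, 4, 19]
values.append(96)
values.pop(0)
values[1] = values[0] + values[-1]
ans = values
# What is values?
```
Trace:
  values=[2, 14, 5, 4, 19]
  values=[2, 14, 5, 4, 19, 96]
  values=[14, 5, 4, 19, 96]
  values=[14, 110, 4, 19, 96]
  values=[14, 110, 4, 19, 96], ans=[14, 110, 4, 19, 96]

Final answer: [14, 110, 4, 19, 96]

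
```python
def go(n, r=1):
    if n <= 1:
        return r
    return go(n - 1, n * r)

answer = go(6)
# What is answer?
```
Call trace:
go(n=6, r=1)
  go(n=5, r=6)
    go(n=4, r=30)
      go(n=3, r=120)
        go(n=2, r=360)
          go(n=1, r=720)
          -> return 720
        -> return 720
      -> return 720
    -> return 720
  -> return 720
-> return 720

Final answer: 720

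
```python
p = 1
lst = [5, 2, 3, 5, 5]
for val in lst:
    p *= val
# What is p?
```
Trace:
  p=1
  p=5, val=5
  p=10, val=2
  p=30, val=3
  p=150, val=5
  p=750, val=5

Final answer: 750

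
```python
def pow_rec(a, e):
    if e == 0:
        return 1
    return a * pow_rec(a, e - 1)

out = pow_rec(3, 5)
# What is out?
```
Call trace:
pow_rec(a=3, e=5)
  pow_rec(a=3, e=4)
    pow_rec(a=3, e=3)
      pow_rec(a=3, e=2)
        pow_rec(a=3, e=1)
          pow_rec(a=3, e=0)
          -> return 1
        -> return 3
      -> return 9
    -> return 27
  -> return 81
-> return 243

Final answer: 243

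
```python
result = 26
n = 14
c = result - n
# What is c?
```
Trace:
  result=26
  result=26, n=14
  result=26, n=14, c=12

Final answer: 12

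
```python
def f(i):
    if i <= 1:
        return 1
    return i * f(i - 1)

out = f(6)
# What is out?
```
Call trace:
f(i=6)
  f(i=5)
    f(i=4)
      f(i=3)
        f(i=2)
          f(i=1)
          -> return 1
        -> return 2
      -> return 6
    -> return 24
  -> return 120
-> return 720

Final answer: 720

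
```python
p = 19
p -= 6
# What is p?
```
Trace:
  p=19
  p=13

Final answer: 13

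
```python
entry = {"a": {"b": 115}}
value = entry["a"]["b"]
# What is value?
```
Trace:
  entry={'a': {'b': 115}}
  entry={'a': {'b': 115}}, value=115

Final answer: 115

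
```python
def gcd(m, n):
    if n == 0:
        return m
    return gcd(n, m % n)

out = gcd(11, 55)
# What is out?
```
Call trace:
gcd(m=11, n=55)
  gcd(m=55, n=11)
    gcd(m=11, n=0)
    -> return 11
  -> return 11
-> return 11

Final answer: 11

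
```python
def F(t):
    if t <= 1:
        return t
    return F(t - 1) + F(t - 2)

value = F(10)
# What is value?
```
Call trace (a repeated sub-call is expanded the first time; later identical calls just restate its return value):
F(t=10)
  F(t=9)
    F(t=8)
      F(t=7)
        F(t=6)
          F(t=5)
            F(t=4)
              F(t=3)
                F(t=2)
                  F(t=1)
                  -> return 1
                  F(t=0)
                  -> return 0
                -> return 1
                F(t=1)
                -> return 1
              -> return 2
              F(t=2) -> return 1  (same call as traced above)
            -> return 3
            F(t=3) -> return 2  (same call as traced above)
          -> return 5
          F(t=4) -> return 3  (same call as traced above)
        -> return 8
        F(t=5) -> return 5  (same call as traced above)
      -> return 13
      F(t=6) -> return 8  (same call as traced above)
    -> return 21
    F(t=7) -> return 13  (same call as traced above)
  -> return 34
  F(t=8) -> return 21  (same call as traced above)
-> return 55

Final answer: 55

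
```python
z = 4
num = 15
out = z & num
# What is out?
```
Trace:
  z=4
  z=4, num=15
  z=4, num=15, out=4

Final answer: 4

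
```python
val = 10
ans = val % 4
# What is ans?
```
Trace:
  val=10
  val=10, ans=2

Final answer: 2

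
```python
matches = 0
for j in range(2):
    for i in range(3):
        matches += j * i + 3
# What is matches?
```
Trace:
  matches=0
  matches=3, j=0, i=0
  matches=6, j=0, i=1
  matches=9, j=0, i=2
  matches=12, j=1, i=0
  matches=16, j=1, i=1
  matches=21, j=1, i=2

Final answer: 21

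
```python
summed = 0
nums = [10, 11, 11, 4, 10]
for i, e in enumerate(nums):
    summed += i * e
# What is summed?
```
Trace:
  summed=0
  summed=0, i=0, e=10
  summed=11, i=1, e=11
  summed=33, i=2, e=11
  summed=45, i=3, e=4
  summed=85, i=4, e=10

Final answer: 85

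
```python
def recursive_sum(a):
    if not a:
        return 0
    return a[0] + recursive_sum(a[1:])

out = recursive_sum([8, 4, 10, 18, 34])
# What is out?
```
Call trace:
recursive_sum(a=[8, 4, 10, 18, 34])
  recursive_sum(a=[4, 10, 18, 34])
    recursive_sum(a=[10, 18, 34])
      recursive_sum(a=[18, 34])
        recursive_sum(a=[34])
          recursive_sum(a=[])
          -> return 0
        -> return 34
      -> return 52
    -> return 62
  -> return 66
-> return 74

Final answer: 74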